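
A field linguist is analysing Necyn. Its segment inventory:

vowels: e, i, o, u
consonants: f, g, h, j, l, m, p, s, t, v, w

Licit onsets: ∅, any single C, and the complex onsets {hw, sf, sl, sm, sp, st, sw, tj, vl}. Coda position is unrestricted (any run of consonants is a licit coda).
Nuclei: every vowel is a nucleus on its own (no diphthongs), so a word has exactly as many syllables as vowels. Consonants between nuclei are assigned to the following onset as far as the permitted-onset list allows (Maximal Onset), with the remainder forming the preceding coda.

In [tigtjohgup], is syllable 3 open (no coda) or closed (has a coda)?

closed

Nuclei (vowels): i, o, u → 3 syllables.
Between /i/ (V1) and /o/ (V2): /gtj/ — longest licit onset from the right is /tj/, leaving /g/ as coda.
Between /o/ (V2) and /u/ (V3): cluster /hg/ — the longest permitted-onset suffix is /g/; onset = /g/, preceding coda = /h/.
So the parse is tig.tjoh.gup.
Syllable 3 is /gup/ with coda /p/, so it is closed.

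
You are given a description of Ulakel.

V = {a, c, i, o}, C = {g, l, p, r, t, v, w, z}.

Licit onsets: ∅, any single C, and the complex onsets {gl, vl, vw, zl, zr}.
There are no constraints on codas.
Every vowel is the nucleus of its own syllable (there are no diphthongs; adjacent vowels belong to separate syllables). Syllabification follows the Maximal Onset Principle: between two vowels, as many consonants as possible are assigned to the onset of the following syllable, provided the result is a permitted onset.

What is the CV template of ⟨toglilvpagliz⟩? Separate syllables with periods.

CV.CCVCC.CV.CCVC

Vowels present: o, i, a, i; each is a nucleus, giving 4 syllables.
/o…i/ gap (V1→V2): cluster /gl/ — /gl/ is itself a permitted onset, so the whole cluster goes right; preceding coda = ∅.
/i…a/ gap (V2→V3): /lvp/; trying suffixes from longest down, /p/ is the first permitted one, so coda /lv/ | onset /p/.
/a…i/ gap (V3→V4): /gl/ — entire cluster is a permitted onset → onset /gl/, coda ∅.
So the parse is to.glilv.pa.gliz.
Mapping each syllable to C/V: /to/ → CV, /glilv/ → CCVCC, /pa/ → CV, /gliz/ → CCVC.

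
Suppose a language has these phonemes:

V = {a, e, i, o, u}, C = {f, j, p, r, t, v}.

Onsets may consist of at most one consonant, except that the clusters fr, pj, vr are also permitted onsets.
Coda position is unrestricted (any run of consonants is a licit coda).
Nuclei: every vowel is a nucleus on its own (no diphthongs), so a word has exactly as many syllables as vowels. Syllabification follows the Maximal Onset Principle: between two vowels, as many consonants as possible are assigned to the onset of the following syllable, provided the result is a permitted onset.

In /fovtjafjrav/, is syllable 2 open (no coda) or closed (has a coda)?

closed

The vowels are o, a, a — 3 nuclei, so 3 syllables.
V1 /o/ – V2 /a/: /vtj/ splits as /vt/ + /j/ (/j/ is the longest suffix that is a licit onset).
V2 /a/ – V3 /a/: /fjr/; trying suffixes from longest down, /r/ is the first permitted one, so coda /fj/ | onset /r/.
Syllabification: fovt.jafj.rav.
Syllable 2 is /jafj/ with coda /fj/, so it is closed.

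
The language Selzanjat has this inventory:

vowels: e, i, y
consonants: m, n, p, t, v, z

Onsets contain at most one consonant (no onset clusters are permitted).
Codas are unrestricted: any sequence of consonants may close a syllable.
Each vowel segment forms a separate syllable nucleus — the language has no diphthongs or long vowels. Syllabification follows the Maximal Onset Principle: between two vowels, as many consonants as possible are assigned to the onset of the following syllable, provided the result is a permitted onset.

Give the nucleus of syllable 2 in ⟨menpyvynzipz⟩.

Nuclei (vowels): e, y, y, i → 4 syllables.
The second nucleus (vowel 2 from the left) is /y/.

y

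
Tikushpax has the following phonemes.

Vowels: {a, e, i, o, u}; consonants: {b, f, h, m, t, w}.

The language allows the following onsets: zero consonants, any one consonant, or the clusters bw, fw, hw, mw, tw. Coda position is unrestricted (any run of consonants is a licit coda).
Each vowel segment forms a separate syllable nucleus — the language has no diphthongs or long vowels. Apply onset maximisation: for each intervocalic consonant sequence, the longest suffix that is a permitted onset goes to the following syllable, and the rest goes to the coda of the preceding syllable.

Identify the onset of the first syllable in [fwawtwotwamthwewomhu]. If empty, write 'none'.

Nuclei (vowels): a, o, a, e, o, u → 6 syllables.
σ1/σ2 boundary: /wtw/; trying suffixes from longest down, /tw/ is the first permitted one, so coda /w/ | onset /tw/.
σ2/σ3 boundary: /tw/ — entire cluster is a permitted onset → onset /tw/, coda ∅.
σ3/σ4 boundary: /mthw/; trying suffixes from longest down, /hw/ is the first permitted one, so coda /mt/ | onset /hw/.
σ4/σ5 boundary: /w/ → onset of the next syllable (single consonants are always licit onsets).
σ5/σ6 boundary: /mh/ — longest licit onset from the right is /h/, leaving /m/ as coda.
Syllabification: fwaw.two.twamt.hwe.wom.hu.
Syllable 1 is /fwaw/: onset /fw/, nucleus /a/, coda /w/.

fw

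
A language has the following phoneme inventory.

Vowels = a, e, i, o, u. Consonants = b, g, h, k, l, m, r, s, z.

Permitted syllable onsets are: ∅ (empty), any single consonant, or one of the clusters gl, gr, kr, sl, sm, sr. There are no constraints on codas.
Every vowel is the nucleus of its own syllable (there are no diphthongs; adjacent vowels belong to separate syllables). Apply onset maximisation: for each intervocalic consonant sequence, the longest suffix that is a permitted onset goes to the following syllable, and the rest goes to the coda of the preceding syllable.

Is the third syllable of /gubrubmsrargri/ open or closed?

The vowels are u, u, a, i — 4 nuclei, so 4 syllables.
V1 /u/ – V2 /u/: /br/; trying suffixes from longest down, /r/ is the first permitted one, so coda /b/ | onset /r/.
V2 /u/ – V3 /a/: /bmsr/; trying suffixes from longest down, /sr/ is the first permitted one, so coda /bm/ | onset /sr/.
V3 /a/ – V4 /i/: cluster /rgr/ — the longest permitted-onset suffix is /gr/; onset = /gr/, preceding coda = /r/.
Putting it together: gub.rubm.srar.gri.
Syllable 3 is /srar/ with coda /r/, so it is closed.

closed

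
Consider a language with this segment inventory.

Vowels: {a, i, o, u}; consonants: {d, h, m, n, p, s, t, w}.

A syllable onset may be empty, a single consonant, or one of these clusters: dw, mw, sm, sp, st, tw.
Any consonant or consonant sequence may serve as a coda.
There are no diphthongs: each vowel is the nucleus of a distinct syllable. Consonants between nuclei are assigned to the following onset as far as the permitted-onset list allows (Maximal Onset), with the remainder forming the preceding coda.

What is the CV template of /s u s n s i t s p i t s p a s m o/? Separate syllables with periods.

The vowels are u, i, i, a, o — 5 nuclei, so 5 syllables.
/u…i/ gap (V1→V2): /sns/ splits as /sn/ + /s/ (/s/ is the longest suffix that is a licit onset).
/i…i/ gap (V2→V3): cluster /tsp/ — the longest permitted-onset suffix is /sp/; onset = /sp/, preceding coda = /t/.
/i…a/ gap (V3→V4): /tsp/ — longest licit onset from the right is /sp/, leaving /t/ as coda.
/a…o/ gap (V4→V5): cluster /sm/ — /sm/ is itself a permitted onset, so the whole cluster goes right; preceding coda = ∅.
Putting it together: susn.sit.spit.spa.smo.
Mapping each syllable to C/V: /susn/ → CVCC, /sit/ → CVC, /spit/ → CCVC, /spa/ → CCV, /smo/ → CCV.

CVCC.CVC.CCVC.CCV.CCV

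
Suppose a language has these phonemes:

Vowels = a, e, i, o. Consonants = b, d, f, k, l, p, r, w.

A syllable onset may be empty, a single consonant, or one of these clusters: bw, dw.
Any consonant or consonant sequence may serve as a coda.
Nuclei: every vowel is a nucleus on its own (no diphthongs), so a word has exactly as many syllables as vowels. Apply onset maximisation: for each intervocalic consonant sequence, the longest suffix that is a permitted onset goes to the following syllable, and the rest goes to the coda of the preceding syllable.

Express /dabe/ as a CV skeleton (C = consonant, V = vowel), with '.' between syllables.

Nuclei (vowels): a, e → 2 syllables.
V1 /a/ – V2 /e/: /b/ is a single consonant, so it becomes the next onset.
Putting it together: da.be.
Mapping each syllable to C/V: /da/ → CV, /be/ → CV.

CV.CV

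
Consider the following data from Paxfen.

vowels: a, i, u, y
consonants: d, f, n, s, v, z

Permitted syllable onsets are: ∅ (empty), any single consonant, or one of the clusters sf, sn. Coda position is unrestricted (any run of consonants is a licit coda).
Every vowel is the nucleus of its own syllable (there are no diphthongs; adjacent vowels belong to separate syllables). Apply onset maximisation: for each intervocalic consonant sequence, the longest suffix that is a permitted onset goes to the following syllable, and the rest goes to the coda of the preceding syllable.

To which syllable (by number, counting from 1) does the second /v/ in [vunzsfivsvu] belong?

The vowels are u, i, u — 3 nuclei, so 3 syllables.
V1 /u/ – V2 /i/: /nzsf/; trying suffixes from longest down, /sf/ is the first permitted one, so coda /nz/ | onset /sf/.
V2 /i/ – V3 /u/: /vsv/ — longest licit onset from the right is /v/, leaving /vs/ as coda.
Syllabification: vunz.sfivs.vu.
The second /v/ is in the coda of syllable 2 (/sfivs/).

2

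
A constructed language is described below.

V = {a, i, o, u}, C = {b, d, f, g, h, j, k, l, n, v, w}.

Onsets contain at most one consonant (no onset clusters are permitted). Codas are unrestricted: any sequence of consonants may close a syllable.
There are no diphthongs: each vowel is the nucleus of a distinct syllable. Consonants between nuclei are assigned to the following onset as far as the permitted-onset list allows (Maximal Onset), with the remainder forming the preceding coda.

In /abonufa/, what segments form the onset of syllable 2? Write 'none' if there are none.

The vowels are a, o, u, a — 4 nuclei, so 4 syllables.
σ1/σ2 boundary: /b/ → onset of the next syllable (single consonants are always licit onsets).
σ2/σ3 boundary: /n/ → onset of the next syllable (single consonants are always licit onsets).
σ3/σ4 boundary: /f/ → onset of the next syllable (single consonants are always licit onsets).
Syllabification: a.bo.nu.fa.
Syllable 2 is /bo/: onset /b/, nucleus /o/, coda ∅.

b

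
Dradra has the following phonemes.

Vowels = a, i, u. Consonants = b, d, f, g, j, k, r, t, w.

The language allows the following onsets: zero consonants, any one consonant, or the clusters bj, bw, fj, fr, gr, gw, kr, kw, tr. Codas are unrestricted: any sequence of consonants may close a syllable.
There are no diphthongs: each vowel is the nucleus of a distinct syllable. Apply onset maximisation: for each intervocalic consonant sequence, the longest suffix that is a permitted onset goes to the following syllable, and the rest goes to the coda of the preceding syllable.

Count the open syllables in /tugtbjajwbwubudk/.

The vowels are u, a, u, u — 4 nuclei, so 4 syllables.
/u…a/ gap (V1→V2): /gtbj/; trying suffixes from longest down, /bj/ is the first permitted one, so coda /gt/ | onset /bj/.
/a…u/ gap (V2→V3): cluster /jwbw/ — the longest permitted-onset suffix is /bw/; onset = /bw/, preceding coda = /jw/.
/u…u/ gap (V3→V4): /b/ → onset of the next syllable (single consonants are always licit onsets).
Syllabification: tugt.bjajw.bwu.budk.
Classifying each syllable: /tugt/ (closed), /bjajw/ (closed), /bwu/ (open), /budk/ (closed).
Open syllables: 1.

1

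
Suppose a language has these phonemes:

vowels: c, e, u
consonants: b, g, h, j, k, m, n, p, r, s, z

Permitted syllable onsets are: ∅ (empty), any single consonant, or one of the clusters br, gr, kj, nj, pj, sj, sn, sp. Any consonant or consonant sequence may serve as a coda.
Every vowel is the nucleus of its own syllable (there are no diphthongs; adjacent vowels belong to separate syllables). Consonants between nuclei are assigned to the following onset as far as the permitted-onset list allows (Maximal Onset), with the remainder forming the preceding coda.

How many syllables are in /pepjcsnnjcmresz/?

4

Nuclei (vowels): e, c, c, e → 4 syllables.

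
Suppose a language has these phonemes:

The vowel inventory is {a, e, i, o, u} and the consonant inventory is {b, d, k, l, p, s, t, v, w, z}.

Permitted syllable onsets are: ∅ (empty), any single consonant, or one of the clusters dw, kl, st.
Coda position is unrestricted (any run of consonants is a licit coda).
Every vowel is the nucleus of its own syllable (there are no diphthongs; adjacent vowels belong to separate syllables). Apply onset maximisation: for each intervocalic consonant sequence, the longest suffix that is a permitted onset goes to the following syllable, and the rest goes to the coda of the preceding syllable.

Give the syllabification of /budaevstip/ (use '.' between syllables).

Nuclei (vowels): u, a, e, i → 4 syllables.
V1 /u/ – V2 /a/: /d/ → onset of the next syllable (single consonants are always licit onsets).
V2 /a/ – V3 /e/: no consonants, so the boundary falls immediately after /a/.
V3 /e/ – V4 /i/: /vst/ splits as /v/ + /st/ (/st/ is the longest suffix that is a licit onset).

bu.da.ev.stip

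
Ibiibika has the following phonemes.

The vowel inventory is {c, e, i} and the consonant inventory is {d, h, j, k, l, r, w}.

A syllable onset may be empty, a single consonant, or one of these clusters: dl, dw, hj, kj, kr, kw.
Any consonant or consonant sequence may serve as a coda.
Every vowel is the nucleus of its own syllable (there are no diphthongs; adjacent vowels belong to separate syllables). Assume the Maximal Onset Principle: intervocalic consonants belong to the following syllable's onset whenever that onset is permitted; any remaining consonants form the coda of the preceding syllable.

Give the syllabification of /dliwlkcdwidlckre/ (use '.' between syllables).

Vowels present: i, c, i, c, e; each is a nucleus, giving 5 syllables.
σ1/σ2 boundary: /wlk/ splits as /wl/ + /k/ (/k/ is the longest suffix that is a licit onset).
σ2/σ3 boundary: /dw/ — entire cluster is a permitted onset → onset /dw/, coda ∅.
σ3/σ4 boundary: cluster /dl/ — /dl/ is itself a permitted onset, so the whole cluster goes right; preceding coda = ∅.
σ4/σ5 boundary: /kr/ — entire cluster is a permitted onset → onset /kr/, coda ∅.

dliwl.kc.dwi.dlc.kre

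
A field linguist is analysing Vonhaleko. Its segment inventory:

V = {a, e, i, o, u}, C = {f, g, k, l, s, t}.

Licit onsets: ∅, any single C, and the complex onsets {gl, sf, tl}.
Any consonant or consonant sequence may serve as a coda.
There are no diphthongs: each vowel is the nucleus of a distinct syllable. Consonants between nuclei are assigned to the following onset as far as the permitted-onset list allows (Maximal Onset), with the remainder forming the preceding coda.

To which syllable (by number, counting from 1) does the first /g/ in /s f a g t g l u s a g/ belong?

Vowels present: a, u, a; each is a nucleus, giving 3 syllables.
Between /a/ (V1) and /u/ (V2): /gtgl/ splits as /gt/ + /gl/ (/gl/ is the longest suffix that is a licit onset).
Between /u/ (V2) and /a/ (V3): /s/ → onset of the next syllable (single consonants are always licit onsets).
So the parse is sfagt.glu.sag.
The first /g/ is in the coda of syllable 1 (/sfagt/).

1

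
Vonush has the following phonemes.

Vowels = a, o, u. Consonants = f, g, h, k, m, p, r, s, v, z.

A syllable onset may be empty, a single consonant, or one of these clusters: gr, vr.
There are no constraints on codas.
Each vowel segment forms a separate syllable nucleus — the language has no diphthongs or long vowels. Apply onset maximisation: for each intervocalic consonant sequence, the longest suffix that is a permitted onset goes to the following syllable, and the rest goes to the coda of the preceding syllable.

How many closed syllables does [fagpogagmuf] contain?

The vowels are a, o, a, u — 4 nuclei, so 4 syllables.
Between /a/ (V1) and /o/ (V2): /gp/ — longest licit onset from the right is /p/, leaving /g/ as coda.
Between /o/ (V2) and /a/ (V3): /g/ is a single consonant, so it becomes the next onset.
Between /a/ (V3) and /u/ (V4): /gm/ splits as /g/ + /m/ (/m/ is the longest suffix that is a licit onset).
So the parse is fag.po.gag.muf.
Classifying each syllable: /fag/ (closed), /po/ (open), /gag/ (closed), /muf/ (closed).
Closed syllables: 3.

3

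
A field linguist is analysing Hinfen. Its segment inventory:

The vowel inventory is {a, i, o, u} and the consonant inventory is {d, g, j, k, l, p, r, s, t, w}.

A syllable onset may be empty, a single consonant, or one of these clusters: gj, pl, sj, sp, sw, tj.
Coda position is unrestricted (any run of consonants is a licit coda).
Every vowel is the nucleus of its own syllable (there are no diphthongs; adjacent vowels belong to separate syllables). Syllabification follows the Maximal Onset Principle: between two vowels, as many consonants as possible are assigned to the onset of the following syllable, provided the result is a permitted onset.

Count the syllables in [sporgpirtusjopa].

The vowels are o, i, u, o, a — 5 nuclei, so 5 syllables.

5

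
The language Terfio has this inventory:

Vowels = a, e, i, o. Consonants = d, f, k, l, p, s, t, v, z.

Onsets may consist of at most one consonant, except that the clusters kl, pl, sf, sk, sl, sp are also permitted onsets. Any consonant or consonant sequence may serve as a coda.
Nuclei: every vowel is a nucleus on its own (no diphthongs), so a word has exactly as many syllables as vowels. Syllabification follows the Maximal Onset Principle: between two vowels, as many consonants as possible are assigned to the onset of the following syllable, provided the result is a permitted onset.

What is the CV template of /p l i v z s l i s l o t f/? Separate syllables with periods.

Nuclei (vowels): i, i, o → 3 syllables.
σ1/σ2 boundary: /vzsl/ — longest licit onset from the right is /sl/, leaving /vz/ as coda.
σ2/σ3 boundary: cluster /sl/ — /sl/ is itself a permitted onset, so the whole cluster goes right; preceding coda = ∅.
So the parse is plivz.sli.slotf.
Mapping each syllable to C/V: /plivz/ → CCVCC, /sli/ → CCV, /slotf/ → CCVCC.

CCVCC.CCV.CCVCC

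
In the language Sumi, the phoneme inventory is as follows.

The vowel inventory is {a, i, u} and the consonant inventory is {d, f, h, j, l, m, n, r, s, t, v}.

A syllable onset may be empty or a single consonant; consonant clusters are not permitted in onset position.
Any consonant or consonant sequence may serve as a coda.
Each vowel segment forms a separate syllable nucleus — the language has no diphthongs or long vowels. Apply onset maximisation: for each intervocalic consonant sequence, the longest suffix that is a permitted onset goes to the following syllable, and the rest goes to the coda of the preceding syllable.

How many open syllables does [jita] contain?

Vowels present: i, a; each is a nucleus, giving 2 syllables.
Between /i/ (V1) and /a/ (V2): just /t/ — single C goes to the following onset.
So the parse is ji.ta.
Classifying each syllable: /ji/ (open), /ta/ (open).
Open syllables: 2.

2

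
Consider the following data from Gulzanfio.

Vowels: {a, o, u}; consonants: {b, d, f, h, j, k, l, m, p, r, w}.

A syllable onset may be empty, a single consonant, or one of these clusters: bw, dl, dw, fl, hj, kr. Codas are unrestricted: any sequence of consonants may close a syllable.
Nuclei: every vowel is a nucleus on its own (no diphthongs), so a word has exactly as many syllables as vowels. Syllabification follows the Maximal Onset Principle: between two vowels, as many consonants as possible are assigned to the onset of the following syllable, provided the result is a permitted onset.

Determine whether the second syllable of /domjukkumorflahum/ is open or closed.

closed

Nuclei (vowels): o, u, u, o, a, u → 6 syllables.
/o…u/ gap (V1→V2): /mj/ — longest licit onset from the right is /j/, leaving /m/ as coda.
/u…u/ gap (V2→V3): /kk/; trying suffixes from longest down, /k/ is the first permitted one, so coda /k/ | onset /k/.
/u…o/ gap (V3→V4): /m/ is a single consonant, so it becomes the next onset.
/o…a/ gap (V4→V5): cluster /rfl/ — the longest permitted-onset suffix is /fl/; onset = /fl/, preceding coda = /r/.
/a…u/ gap (V5→V6): just /h/ — single C goes to the following onset.
Syllabification: dom.juk.ku.mor.fla.hum.
Syllable 2 is /juk/ with coda /k/, so it is closed.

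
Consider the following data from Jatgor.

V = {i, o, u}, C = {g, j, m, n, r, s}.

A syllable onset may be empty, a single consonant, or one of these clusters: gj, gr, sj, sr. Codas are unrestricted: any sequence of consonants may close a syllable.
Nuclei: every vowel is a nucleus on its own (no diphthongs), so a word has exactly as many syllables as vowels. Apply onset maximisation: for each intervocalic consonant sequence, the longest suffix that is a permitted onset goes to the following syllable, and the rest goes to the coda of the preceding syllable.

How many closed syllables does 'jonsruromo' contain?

Nuclei (vowels): o, u, o, o → 4 syllables.
V1 /o/ – V2 /u/: /nsr/ splits as /n/ + /sr/ (/sr/ is the longest suffix that is a licit onset).
V2 /u/ – V3 /o/: /r/ is a single consonant, so it becomes the next onset.
V3 /o/ – V4 /o/: /m/ is a single consonant, so it becomes the next onset.
Putting it together: jon.sru.ro.mo.
Classifying each syllable: /jon/ (closed), /sru/ (open), /ro/ (open), /mo/ (open).
Closed syllables: 1.

1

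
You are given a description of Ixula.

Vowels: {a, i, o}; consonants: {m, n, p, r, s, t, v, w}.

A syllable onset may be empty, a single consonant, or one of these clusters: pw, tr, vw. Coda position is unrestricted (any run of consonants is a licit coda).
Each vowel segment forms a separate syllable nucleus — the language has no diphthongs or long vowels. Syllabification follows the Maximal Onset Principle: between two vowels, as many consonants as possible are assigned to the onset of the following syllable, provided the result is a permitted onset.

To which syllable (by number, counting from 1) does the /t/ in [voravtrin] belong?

Nuclei (vowels): o, a, i → 3 syllables.
/o…a/ gap (V1→V2): /r/ → onset of the next syllable (single consonants are always licit onsets).
/a…i/ gap (V2→V3): /vtr/ splits as /v/ + /tr/ (/tr/ is the longest suffix that is a licit onset).
Syllabification: vo.rav.trin.
The /t/ is in the onset of syllable 3 (/trin/).

3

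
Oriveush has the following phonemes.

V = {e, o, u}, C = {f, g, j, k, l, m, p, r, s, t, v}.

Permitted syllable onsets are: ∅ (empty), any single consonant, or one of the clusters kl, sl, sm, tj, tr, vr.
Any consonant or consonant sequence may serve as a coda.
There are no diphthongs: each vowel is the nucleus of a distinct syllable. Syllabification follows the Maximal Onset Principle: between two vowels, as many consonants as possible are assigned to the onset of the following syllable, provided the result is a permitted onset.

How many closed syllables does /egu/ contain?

0

Vowels present: e, u; each is a nucleus, giving 2 syllables.
Between /e/ (V1) and /u/ (V2): just /g/ — single C goes to the following onset.
Syllabification: e.gu.
Classifying each syllable: /e/ (open), /gu/ (open).
Closed syllables: 0.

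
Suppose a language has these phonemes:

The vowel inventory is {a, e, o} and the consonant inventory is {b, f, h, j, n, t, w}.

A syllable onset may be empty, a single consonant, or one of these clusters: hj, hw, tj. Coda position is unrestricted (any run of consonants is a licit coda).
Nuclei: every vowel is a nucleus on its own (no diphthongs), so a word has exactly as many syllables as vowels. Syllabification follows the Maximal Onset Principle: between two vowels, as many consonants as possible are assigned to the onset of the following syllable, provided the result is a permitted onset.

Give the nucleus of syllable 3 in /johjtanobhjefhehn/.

Vowels present: o, a, o, e, e; each is a nucleus, giving 5 syllables.
The third nucleus (vowel 3 from the left) is /o/.

o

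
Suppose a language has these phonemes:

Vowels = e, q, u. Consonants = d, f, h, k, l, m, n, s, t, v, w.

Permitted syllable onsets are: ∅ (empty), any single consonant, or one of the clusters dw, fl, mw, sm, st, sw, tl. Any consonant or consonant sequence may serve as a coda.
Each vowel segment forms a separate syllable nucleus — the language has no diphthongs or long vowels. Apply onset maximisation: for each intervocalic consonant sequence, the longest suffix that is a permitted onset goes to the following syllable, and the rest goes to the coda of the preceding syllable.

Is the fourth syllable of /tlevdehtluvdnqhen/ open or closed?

open

The vowels are e, e, u, q, e — 5 nuclei, so 5 syllables.
σ1/σ2 boundary: /vd/ splits as /v/ + /d/ (/d/ is the longest suffix that is a licit onset).
σ2/σ3 boundary: cluster /htl/ — the longest permitted-onset suffix is /tl/; onset = /tl/, preceding coda = /h/.
σ3/σ4 boundary: /vdn/ — longest licit onset from the right is /n/, leaving /vd/ as coda.
σ4/σ5 boundary: /h/ → onset of the next syllable (single consonants are always licit onsets).
Result: tlev.deh.tluvd.nq.hen.
Syllable 4 is /nq/; it ends in its nucleus with no coda, so it is open.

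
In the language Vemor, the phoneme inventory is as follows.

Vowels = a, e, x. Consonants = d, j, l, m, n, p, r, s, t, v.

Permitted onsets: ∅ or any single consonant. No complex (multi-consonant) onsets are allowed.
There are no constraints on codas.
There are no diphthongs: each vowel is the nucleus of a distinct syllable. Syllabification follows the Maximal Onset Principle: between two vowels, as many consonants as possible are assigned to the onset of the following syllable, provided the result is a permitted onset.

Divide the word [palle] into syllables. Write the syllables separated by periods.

pal.le

Vowels present: a, e; each is a nucleus, giving 2 syllables.
σ1/σ2 boundary: cluster /ll/ — the longest permitted-onset suffix is /l/; onset = /l/, preceding coda = /l/.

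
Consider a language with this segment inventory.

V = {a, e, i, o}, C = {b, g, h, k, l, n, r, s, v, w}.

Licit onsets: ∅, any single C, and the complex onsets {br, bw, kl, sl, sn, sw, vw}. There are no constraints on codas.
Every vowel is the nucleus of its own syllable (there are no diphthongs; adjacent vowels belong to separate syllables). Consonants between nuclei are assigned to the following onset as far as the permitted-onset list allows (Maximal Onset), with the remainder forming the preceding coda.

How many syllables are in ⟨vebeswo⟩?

Vowels present: e, e, o; each is a nucleus, giving 3 syllables.

3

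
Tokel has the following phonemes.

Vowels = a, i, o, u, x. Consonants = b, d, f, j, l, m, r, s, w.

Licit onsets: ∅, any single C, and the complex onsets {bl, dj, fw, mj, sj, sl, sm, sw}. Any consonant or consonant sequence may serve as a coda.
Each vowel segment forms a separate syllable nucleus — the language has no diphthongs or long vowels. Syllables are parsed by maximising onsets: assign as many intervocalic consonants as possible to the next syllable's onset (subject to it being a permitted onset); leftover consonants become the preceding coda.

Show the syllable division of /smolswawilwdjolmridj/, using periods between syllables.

Nuclei (vowels): o, a, i, o, i → 5 syllables.
V1 /o/ – V2 /a/: /lsw/; trying suffixes from longest down, /sw/ is the first permitted one, so coda /l/ | onset /sw/.
V2 /a/ – V3 /i/: /w/ is a single consonant, so it becomes the next onset.
V3 /i/ – V4 /o/: /lwdj/; trying suffixes from longest down, /dj/ is the first permitted one, so coda /lw/ | onset /dj/.
V4 /o/ – V5 /i/: /lmr/ splits as /lm/ + /r/ (/r/ is the longest suffix that is a licit onset).

smol.swa.wilw.djolm.ridj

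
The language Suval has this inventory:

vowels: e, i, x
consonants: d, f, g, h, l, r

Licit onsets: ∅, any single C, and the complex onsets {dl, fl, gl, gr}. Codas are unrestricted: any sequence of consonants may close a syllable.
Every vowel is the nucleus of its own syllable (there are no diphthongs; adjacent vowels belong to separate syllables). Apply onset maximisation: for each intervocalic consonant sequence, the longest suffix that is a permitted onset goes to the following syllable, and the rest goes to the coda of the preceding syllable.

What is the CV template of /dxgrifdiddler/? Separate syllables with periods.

CV.CCVC.CVC.CCVC

The vowels are x, i, i, e — 4 nuclei, so 4 syllables.
σ1/σ2 boundary: /gr/ — entire cluster is a permitted onset → onset /gr/, coda ∅.
σ2/σ3 boundary: /fd/ — longest licit onset from the right is /d/, leaving /f/ as coda.
σ3/σ4 boundary: /ddl/; trying suffixes from longest down, /dl/ is the first permitted one, so coda /d/ | onset /dl/.
Result: dx.grif.did.dler.
Mapping each syllable to C/V: /dx/ → CV, /grif/ → CCVC, /did/ → CVC, /dler/ → CCVC.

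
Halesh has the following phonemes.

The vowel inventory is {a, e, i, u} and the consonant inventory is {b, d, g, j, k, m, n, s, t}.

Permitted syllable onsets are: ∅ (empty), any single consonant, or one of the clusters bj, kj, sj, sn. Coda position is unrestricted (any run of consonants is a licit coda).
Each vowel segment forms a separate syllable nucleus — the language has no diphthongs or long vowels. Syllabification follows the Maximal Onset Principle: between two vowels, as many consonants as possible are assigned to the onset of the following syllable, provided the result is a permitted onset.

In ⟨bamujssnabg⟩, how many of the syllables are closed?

Nuclei (vowels): a, u, a → 3 syllables.
σ1/σ2 boundary: /m/ is a single consonant, so it becomes the next onset.
σ2/σ3 boundary: /jssn/ splits as /js/ + /sn/ (/sn/ is the longest suffix that is a licit onset).
So the parse is ba.mujs.snabg.
Classifying each syllable: /ba/ (open), /mujs/ (closed), /snabg/ (closed).
Closed syllables: 2.

2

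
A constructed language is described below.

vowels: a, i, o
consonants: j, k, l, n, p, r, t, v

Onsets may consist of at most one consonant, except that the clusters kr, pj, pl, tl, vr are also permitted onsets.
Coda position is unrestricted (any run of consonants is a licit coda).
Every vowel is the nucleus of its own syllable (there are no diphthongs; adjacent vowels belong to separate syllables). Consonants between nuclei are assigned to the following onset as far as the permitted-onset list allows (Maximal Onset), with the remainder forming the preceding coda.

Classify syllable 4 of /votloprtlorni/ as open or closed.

open

Nuclei (vowels): o, o, o, i → 4 syllables.
V1 /o/ – V2 /o/: /tl/ is a licit onset in full, so it all attaches to the next syllable.
V2 /o/ – V3 /o/: cluster /prtl/ — the longest permitted-onset suffix is /tl/; onset = /tl/, preceding coda = /pr/.
V3 /o/ – V4 /i/: /rn/; trying suffixes from longest down, /n/ is the first permitted one, so coda /r/ | onset /n/.
Syllabification: vo.tlopr.tlor.ni.
Syllable 4 is /ni/; it ends in its nucleus with no coda, so it is open.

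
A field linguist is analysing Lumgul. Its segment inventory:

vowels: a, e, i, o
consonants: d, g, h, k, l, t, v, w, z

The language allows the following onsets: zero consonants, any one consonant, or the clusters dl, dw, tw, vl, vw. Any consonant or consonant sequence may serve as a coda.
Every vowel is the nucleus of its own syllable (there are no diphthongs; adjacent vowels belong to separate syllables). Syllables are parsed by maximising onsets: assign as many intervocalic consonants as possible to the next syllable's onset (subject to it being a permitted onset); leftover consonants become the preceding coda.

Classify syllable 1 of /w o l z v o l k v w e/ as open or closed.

closed

The vowels are o, o, e — 3 nuclei, so 3 syllables.
σ1/σ2 boundary: /lzv/ — longest licit onset from the right is /v/, leaving /lz/ as coda.
σ2/σ3 boundary: /lkvw/; trying suffixes from longest down, /vw/ is the first permitted one, so coda /lk/ | onset /vw/.
Putting it together: wolz.volk.vwe.
Syllable 1 is /wolz/ with coda /lz/, so it is closed.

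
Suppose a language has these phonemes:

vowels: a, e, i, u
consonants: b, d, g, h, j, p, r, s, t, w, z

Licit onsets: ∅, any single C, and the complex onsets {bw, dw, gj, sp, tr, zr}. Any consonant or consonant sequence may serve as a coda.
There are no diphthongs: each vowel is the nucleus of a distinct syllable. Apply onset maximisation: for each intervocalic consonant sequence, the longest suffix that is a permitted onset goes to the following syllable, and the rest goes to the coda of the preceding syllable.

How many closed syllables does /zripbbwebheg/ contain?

3

The vowels are i, e, e — 3 nuclei, so 3 syllables.
/i…e/ gap (V1→V2): /pbbw/ splits as /pb/ + /bw/ (/bw/ is the longest suffix that is a licit onset).
/e…e/ gap (V2→V3): /bh/ splits as /b/ + /h/ (/h/ is the longest suffix that is a licit onset).
Result: zripb.bweb.heg.
Classifying each syllable: /zripb/ (closed), /bweb/ (closed), /heg/ (closed).
Closed syllables: 3.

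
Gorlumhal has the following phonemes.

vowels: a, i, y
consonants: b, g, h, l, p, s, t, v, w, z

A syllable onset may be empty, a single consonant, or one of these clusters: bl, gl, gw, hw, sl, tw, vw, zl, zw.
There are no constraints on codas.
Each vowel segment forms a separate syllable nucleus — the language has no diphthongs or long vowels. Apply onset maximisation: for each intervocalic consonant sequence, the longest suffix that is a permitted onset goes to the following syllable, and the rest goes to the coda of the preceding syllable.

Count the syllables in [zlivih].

The vowels are i, i — 2 nuclei, so 2 syllables.

2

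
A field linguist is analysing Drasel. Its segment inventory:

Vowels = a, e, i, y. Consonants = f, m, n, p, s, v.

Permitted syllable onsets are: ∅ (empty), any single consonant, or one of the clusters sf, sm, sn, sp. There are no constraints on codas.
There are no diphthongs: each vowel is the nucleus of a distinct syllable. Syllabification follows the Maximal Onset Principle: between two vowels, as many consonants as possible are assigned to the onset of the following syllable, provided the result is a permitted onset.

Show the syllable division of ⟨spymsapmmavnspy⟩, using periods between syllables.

Vowels present: y, a, a, y; each is a nucleus, giving 4 syllables.
Between /y/ (V1) and /a/ (V2): /ms/ — longest licit onset from the right is /s/, leaving /m/ as coda.
Between /a/ (V2) and /a/ (V3): /pmm/; trying suffixes from longest down, /m/ is the first permitted one, so coda /pm/ | onset /m/.
Between /a/ (V3) and /y/ (V4): cluster /vnsp/ — the longest permitted-onset suffix is /sp/; onset = /sp/, preceding coda = /vn/.

spym.sapm.mavn.spy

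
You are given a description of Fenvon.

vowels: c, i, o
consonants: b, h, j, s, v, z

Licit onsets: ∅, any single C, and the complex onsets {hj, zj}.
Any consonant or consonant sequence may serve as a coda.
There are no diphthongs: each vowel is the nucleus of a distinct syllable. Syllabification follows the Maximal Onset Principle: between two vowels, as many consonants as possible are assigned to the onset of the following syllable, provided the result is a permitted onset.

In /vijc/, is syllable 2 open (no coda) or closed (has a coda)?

Vowels present: i, c; each is a nucleus, giving 2 syllables.
V1 /i/ – V2 /c/: /j/ → onset of the next syllable (single consonants are always licit onsets).
Result: vi.jc.
Syllable 2 is /jc/; it ends in its nucleus with no coda, so it is open.

open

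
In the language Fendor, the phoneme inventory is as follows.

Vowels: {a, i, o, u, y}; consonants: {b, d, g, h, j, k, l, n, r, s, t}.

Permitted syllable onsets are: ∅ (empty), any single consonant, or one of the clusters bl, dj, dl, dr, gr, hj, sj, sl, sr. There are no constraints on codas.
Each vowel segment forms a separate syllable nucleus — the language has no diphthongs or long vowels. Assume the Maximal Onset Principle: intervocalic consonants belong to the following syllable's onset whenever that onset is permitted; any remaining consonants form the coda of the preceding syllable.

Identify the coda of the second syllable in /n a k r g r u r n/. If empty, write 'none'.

rn

The vowels are a, u — 2 nuclei, so 2 syllables.
V1 /a/ – V2 /u/: /krgr/ — longest licit onset from the right is /gr/, leaving /kr/ as coda.
So the parse is nakr.grurn.
Syllable 2 is /grurn/: onset /gr/, nucleus /u/, coda /rn/.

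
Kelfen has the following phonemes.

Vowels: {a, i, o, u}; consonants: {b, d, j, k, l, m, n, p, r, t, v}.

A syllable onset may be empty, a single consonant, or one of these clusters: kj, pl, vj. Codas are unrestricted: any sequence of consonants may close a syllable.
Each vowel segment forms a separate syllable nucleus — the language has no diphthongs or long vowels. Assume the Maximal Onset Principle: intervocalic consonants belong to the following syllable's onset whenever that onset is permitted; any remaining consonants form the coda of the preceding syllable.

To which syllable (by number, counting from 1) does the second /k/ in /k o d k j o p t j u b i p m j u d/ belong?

Nuclei (vowels): o, o, u, i, u → 5 syllables.
σ1/σ2 boundary: cluster /dkj/ — the longest permitted-onset suffix is /kj/; onset = /kj/, preceding coda = /d/.
σ2/σ3 boundary: /ptj/; trying suffixes from longest down, /j/ is the first permitted one, so coda /pt/ | onset /j/.
σ3/σ4 boundary: /b/ → onset of the next syllable (single consonants are always licit onsets).
σ4/σ5 boundary: cluster /pmj/ — the longest permitted-onset suffix is /j/; onset = /j/, preceding coda = /pm/.
Syllabification: kod.kjopt.ju.bipm.jud.
The second /k/ is in the onset of syllable 2 (/kjopt/).

2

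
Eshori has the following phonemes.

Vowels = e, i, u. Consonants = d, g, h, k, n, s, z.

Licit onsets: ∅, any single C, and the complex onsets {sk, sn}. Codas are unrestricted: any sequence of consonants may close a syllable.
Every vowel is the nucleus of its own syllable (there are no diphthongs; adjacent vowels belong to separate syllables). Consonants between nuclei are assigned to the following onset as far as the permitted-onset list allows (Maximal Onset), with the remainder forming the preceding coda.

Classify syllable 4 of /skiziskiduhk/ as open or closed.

Vowels present: i, i, i, u; each is a nucleus, giving 4 syllables.
Between /i/ (V1) and /i/ (V2): /z/ → onset of the next syllable (single consonants are always licit onsets).
Between /i/ (V2) and /i/ (V3): /sk/ is a licit onset in full, so it all attaches to the next syllable.
Between /i/ (V3) and /u/ (V4): /d/ → onset of the next syllable (single consonants are always licit onsets).
Putting it together: ski.zi.ski.duhk.
Syllable 4 is /duhk/ with coda /hk/, so it is closed.

closed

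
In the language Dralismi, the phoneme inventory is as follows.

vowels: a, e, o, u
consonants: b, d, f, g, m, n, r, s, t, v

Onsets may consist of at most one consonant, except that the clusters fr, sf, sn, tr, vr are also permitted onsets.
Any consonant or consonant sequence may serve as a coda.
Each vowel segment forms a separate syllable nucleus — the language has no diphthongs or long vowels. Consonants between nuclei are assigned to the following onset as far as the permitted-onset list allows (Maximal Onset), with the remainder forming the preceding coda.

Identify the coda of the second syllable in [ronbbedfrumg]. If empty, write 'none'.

d

Vowels present: o, e, u; each is a nucleus, giving 3 syllables.
/o…e/ gap (V1→V2): /nbb/ splits as /nb/ + /b/ (/b/ is the longest suffix that is a licit onset).
/e…u/ gap (V2→V3): /dfr/ splits as /d/ + /fr/ (/fr/ is the longest suffix that is a licit onset).
Putting it together: ronb.bed.frumg.
Syllable 2 is /bed/: onset /b/, nucleus /e/, coda /d/.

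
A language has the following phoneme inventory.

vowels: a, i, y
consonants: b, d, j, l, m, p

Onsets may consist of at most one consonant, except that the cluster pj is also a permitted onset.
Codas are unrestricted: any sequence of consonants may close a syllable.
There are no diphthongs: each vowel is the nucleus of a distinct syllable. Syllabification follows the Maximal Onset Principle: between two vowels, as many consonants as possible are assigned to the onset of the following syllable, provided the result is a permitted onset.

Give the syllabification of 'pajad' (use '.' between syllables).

pa.jad

Vowels present: a, a; each is a nucleus, giving 2 syllables.
σ1/σ2 boundary: just /j/ — single C goes to the following onset.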